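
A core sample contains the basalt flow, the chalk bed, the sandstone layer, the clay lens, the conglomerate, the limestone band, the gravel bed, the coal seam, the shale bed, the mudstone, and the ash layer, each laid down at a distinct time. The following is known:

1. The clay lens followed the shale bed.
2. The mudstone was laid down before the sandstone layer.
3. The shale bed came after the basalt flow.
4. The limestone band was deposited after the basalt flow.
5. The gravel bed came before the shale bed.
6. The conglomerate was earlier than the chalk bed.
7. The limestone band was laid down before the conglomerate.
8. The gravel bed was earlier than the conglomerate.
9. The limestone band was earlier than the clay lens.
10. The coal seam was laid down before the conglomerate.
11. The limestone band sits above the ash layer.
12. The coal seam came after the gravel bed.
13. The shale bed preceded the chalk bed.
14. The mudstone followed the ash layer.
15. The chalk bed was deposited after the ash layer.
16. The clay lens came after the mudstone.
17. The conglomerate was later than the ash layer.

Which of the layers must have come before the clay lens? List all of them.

Directly stated before the clay lens: the limestone band, the mudstone, and the shale bed.
The ash layer reaches the clay lens via the ash layer → the limestone band → the clay lens.
The basalt flow reaches the clay lens via the basalt flow → the limestone band → the clay lens.
The gravel bed reaches the clay lens via the gravel bed → the shale bed → the clay lens.
No chain forces the coal seam (or any of the others) ahead of the clay lens.

the ash layer, the basalt flow, the gravel bed, the limestone band, the mudstone, the shale bed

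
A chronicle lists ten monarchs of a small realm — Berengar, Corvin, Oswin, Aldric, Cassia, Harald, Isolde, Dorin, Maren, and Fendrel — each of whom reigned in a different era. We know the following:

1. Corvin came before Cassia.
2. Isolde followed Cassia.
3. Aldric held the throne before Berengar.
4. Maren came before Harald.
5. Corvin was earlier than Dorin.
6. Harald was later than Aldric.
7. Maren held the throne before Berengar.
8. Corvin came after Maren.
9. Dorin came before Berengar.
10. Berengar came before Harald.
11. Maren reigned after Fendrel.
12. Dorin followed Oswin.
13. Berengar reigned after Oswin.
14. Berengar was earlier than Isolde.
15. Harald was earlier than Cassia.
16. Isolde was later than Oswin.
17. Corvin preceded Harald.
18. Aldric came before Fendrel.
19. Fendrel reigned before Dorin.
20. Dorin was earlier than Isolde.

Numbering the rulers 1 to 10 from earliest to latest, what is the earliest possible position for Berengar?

7

Aldric, Corvin, Dorin, Fendrel, Maren, and Oswin must all come before Berengar — 6 forced predecessors.
Nothing else is forced ahead of Berengar, so their earliest slot is position 6 + 1 = 7.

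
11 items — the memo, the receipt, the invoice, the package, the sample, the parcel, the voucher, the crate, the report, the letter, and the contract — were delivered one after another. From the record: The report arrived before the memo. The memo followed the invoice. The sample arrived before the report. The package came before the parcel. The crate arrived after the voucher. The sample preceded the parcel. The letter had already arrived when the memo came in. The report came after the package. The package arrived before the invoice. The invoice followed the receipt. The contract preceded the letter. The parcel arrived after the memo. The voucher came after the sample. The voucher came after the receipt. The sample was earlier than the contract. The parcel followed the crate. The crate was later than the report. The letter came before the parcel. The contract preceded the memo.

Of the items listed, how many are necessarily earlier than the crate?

5

Directly stated before the crate: the report and the voucher.
The package reaches the crate via the package → the report → the crate.
The receipt reaches the crate via the receipt → the voucher → the crate.
The sample reaches the crate via the sample → the report → the crate.
No chain forces the memo (or any of the others) ahead of the crate.
That's the package, the receipt, the report, the sample, and the voucher — 5 in all.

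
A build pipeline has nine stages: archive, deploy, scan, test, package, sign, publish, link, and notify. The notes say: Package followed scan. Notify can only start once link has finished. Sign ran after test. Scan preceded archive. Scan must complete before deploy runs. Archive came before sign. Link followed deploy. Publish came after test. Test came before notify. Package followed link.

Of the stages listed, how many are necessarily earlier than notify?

4

Directly stated before notify: link and test.
Deploy reaches notify via deploy → link → notify.
Scan reaches notify via scan → deploy → link → notify.
No chain forces publish (or any of the others) ahead of notify.
That's deploy, link, scan, and test — 4 in all.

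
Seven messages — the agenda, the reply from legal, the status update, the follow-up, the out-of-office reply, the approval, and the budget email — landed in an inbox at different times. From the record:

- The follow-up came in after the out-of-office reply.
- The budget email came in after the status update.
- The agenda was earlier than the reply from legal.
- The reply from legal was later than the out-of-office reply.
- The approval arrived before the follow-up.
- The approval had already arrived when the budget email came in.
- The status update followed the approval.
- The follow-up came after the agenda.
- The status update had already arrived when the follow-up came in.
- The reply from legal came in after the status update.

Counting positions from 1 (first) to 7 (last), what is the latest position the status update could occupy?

The status update must come before the budget email, the follow-up, and the reply from legal — 3 messages forced after it.
Everything else can be placed before the status update in some valid order, so the status update can sit as late as position 7 − 3 = 4.

4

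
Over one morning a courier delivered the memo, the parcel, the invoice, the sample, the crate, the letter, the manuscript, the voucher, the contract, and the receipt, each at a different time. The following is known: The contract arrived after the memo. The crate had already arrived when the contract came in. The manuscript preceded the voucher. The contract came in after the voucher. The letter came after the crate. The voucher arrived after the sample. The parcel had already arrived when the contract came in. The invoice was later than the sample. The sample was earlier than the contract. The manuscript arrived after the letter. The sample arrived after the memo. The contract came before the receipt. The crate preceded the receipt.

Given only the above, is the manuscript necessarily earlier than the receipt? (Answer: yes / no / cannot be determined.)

Chain the constraints: the manuscript → the voucher → the contract → the receipt. Each link is directly stated, so the manuscript comes before the receipt.

yes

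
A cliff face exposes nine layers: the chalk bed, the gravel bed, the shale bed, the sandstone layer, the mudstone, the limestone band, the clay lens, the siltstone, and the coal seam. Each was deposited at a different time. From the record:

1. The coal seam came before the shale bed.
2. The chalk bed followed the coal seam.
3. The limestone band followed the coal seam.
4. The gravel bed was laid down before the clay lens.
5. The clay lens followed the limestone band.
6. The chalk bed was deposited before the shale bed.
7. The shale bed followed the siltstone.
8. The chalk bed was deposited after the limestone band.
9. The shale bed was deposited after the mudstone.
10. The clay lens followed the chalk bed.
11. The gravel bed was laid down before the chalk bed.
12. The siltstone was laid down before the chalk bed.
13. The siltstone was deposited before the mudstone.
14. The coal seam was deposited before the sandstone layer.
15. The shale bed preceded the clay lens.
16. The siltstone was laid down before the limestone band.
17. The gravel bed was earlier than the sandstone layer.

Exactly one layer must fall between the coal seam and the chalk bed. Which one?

Tracing the constraints gives the coal seam → the limestone band → the chalk bed, so the limestone band sits after the coal seam and before the chalk bed.
No other layer is forced both after the coal seam and before the chalk bed.

the limestone band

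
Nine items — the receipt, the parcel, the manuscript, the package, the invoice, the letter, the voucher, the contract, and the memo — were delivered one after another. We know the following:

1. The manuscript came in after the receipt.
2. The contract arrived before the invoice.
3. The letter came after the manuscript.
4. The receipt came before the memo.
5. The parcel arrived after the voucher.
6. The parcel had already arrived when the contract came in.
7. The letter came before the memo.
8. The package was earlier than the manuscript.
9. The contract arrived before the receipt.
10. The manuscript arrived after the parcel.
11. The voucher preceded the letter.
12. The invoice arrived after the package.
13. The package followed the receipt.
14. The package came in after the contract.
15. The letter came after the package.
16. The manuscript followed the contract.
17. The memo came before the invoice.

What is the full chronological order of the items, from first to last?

the voucher, the parcel, the contract, the receipt, the package, the manuscript, the letter, the memo, the invoice

The constraints fix every adjacent pair, so only one ordering works:
the voucher → the parcel → the contract → the receipt → the package → the manuscript → the letter → the memo → the invoice.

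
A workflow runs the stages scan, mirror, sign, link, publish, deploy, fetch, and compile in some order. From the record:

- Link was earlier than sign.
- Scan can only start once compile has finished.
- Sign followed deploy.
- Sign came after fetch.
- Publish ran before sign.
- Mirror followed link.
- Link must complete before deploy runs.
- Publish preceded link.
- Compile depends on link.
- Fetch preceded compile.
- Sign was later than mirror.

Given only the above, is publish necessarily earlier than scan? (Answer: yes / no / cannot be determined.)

Chain the constraints: publish → link → compile → scan. Each link is directly stated, so publish comes before scan.

yes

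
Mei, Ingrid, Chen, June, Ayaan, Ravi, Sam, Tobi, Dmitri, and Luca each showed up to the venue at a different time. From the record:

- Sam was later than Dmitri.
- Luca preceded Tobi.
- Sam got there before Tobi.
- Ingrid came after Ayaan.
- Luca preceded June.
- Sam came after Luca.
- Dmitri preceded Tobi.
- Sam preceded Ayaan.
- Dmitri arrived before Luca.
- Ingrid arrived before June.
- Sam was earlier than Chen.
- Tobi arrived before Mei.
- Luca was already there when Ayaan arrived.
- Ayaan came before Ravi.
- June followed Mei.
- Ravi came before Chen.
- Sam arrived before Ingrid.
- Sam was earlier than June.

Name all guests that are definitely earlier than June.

Directly stated before June: Ingrid, Luca, Mei, and Sam.
Ayaan reaches June via Ayaan → Ingrid → June.
Dmitri reaches June via Dmitri → Sam → June.
Tobi reaches June via Tobi → Mei → June.

Ayaan, Dmitri, Ingrid, Luca, Mei, Sam, Tobi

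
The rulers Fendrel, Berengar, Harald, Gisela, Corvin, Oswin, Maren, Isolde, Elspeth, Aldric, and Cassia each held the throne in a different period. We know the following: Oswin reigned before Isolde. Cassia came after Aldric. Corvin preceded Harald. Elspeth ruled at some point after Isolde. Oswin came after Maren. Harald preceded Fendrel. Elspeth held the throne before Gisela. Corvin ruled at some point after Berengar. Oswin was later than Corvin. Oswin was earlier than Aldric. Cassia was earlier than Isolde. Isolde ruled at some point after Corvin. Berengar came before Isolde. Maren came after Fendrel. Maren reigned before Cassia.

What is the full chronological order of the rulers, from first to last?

The constraints fix every adjacent pair, so only one ordering works:
Berengar → Corvin → Harald → Fendrel → Maren → Oswin → Aldric → Cassia → Isolde → Elspeth → Gisela.

Berengar, Corvin, Harald, Fendrel, Maren, Oswin, Aldric, Cassia, Isolde, Elspeth, Gisela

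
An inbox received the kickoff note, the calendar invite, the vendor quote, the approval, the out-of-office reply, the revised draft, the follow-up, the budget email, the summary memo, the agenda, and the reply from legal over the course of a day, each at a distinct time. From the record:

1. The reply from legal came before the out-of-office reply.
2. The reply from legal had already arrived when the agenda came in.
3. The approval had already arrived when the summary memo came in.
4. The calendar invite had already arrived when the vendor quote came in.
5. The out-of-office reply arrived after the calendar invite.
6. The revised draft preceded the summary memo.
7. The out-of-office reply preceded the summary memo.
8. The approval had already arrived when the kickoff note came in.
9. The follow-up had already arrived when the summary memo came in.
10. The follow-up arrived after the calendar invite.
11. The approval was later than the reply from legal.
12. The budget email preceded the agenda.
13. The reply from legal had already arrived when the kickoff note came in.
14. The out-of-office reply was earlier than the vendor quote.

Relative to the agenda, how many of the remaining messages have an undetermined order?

8

Forced before the agenda: the budget email and the reply from legal.
That leaves the approval, the calendar invite, the follow-up, the kickoff note, the out-of-office reply, the revised draft, the summary memo, and the vendor quote with no forced order relative to the agenda — 8.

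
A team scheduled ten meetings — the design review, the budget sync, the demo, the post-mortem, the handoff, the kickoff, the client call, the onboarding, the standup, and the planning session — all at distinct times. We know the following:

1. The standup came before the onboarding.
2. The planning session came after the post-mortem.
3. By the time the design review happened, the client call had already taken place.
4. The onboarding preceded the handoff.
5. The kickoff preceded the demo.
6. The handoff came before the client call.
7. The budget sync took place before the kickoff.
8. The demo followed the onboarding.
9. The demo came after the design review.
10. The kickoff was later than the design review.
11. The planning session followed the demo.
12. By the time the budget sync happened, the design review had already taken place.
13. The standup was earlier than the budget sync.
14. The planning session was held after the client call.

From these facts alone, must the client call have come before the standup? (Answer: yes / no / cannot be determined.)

no

Tracing the constraints gives the standup → the onboarding → the handoff → the client call, so the standup must come before the client call.
That means the client call cannot be before the standup.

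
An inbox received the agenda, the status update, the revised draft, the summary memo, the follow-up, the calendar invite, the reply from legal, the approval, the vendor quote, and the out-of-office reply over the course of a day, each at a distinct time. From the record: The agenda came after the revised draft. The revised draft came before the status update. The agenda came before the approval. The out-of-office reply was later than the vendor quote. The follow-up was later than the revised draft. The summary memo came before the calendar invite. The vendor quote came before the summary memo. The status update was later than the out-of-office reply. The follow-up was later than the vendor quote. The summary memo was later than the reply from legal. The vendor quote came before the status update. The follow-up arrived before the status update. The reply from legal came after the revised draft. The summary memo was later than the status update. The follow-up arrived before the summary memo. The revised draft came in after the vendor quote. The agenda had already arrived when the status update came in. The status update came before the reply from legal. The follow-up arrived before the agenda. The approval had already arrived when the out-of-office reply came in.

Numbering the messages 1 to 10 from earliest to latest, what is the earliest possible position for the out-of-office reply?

6

The agenda, the approval, the follow-up, the revised draft, and the vendor quote must all come before the out-of-office reply — 5 forced predecessors.
Nothing else is forced ahead of the out-of-office reply, so its earliest slot is position 5 + 1 = 6.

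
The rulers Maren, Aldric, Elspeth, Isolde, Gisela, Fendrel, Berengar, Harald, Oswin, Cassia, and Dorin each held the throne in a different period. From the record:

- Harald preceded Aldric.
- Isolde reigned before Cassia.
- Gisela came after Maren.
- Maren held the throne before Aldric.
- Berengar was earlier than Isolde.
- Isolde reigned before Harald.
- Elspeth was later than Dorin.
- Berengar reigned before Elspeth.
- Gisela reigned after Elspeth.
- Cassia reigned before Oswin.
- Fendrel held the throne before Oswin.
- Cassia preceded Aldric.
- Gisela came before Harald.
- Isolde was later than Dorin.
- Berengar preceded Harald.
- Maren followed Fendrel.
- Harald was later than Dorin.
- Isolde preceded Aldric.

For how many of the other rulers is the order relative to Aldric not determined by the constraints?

1

Forced before Aldric: Berengar, Cassia, Dorin, Elspeth, Fendrel, Gisela, Harald, Isolde, and Maren.
That leaves Oswin with no forced order relative to Aldric — 1.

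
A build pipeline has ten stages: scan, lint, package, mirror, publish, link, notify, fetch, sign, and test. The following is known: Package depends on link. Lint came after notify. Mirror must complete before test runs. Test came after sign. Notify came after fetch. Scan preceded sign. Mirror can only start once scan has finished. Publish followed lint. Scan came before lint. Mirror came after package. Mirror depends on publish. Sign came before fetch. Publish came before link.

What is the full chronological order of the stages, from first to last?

The constraints fix every adjacent pair, so only one ordering works:
scan → sign → fetch → notify → lint → publish → link → package → mirror → test.

scan, sign, fetch, notify, lint, publish, link, package, mirror, test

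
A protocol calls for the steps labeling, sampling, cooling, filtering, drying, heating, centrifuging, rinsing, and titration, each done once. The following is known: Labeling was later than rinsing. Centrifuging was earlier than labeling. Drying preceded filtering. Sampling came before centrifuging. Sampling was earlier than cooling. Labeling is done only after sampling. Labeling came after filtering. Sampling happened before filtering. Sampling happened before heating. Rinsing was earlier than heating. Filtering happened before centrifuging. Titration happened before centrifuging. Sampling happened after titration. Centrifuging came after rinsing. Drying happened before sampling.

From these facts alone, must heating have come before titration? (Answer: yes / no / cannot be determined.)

Tracing the constraints gives titration → sampling → heating, so titration must come before heating.
That means heating cannot be before titration.

no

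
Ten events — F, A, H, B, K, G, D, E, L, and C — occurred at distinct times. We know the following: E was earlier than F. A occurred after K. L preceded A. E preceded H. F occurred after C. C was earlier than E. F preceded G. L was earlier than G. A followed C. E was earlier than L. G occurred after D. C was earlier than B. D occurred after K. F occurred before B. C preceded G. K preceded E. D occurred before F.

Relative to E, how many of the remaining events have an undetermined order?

1

Forced before E: C and K; forced after E: A, B, F, G, H, and L.
That leaves D with no forced order relative to E — 1.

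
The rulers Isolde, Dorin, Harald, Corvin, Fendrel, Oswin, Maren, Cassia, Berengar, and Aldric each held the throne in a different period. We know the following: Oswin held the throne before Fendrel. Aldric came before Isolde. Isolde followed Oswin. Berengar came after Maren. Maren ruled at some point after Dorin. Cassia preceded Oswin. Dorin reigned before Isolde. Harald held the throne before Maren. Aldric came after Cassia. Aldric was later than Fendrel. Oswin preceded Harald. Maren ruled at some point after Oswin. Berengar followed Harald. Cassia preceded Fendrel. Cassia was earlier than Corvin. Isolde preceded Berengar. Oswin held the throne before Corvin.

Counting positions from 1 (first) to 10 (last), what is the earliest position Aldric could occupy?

4

Cassia, Fendrel, and Oswin must all come before Aldric — 3 forced predecessors.
Nothing else is forced ahead of Aldric, so their earliest slot is position 3 + 1 = 4.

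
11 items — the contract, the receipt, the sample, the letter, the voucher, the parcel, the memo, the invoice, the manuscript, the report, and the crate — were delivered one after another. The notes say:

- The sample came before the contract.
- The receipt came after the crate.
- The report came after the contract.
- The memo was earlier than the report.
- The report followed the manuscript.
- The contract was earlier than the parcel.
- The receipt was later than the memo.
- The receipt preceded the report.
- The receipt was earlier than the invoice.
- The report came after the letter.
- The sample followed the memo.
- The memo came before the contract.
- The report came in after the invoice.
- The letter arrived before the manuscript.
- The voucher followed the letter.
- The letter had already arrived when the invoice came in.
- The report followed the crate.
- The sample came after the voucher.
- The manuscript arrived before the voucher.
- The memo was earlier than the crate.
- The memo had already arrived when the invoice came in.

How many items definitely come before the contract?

Directly stated before the contract: the memo and the sample.
The letter reaches the contract via the letter → the voucher → the sample → the contract.
The manuscript reaches the contract via the manuscript → the voucher → the sample → the contract.
The voucher reaches the contract via the voucher → the sample → the contract.
That's the letter, the manuscript, the memo, the sample, and the voucher — 5 in all.

5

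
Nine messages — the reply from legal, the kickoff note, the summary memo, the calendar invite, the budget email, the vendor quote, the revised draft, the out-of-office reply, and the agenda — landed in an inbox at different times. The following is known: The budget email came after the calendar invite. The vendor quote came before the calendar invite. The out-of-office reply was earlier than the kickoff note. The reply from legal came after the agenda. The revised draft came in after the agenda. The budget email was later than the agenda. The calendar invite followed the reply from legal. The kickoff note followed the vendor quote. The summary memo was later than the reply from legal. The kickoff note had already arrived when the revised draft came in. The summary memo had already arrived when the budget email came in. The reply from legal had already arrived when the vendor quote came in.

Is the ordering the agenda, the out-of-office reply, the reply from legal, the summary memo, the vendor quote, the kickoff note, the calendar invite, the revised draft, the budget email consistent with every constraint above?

Check each stated constraint against the proposed order — e.g. the agenda is ahead of the revised draft; the agenda is ahead of the budget email. Every pair is in the required order; nothing is violated.

yes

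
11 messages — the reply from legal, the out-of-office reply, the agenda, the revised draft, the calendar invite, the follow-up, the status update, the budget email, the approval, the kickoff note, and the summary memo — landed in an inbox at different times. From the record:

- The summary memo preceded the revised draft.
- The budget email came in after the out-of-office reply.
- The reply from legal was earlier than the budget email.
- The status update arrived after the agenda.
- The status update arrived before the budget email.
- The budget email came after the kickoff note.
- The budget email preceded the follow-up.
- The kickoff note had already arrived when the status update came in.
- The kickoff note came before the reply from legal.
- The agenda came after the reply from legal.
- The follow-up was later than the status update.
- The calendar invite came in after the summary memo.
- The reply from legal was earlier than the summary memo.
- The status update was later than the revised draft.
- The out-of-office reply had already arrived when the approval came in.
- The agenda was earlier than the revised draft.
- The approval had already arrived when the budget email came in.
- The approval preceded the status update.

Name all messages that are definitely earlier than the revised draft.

Directly stated before the revised draft: the agenda and the summary memo.
The kickoff note reaches the revised draft via the kickoff note → the reply from legal → the summary memo → the revised draft.
The reply from legal reaches the revised draft via the reply from legal → the summary memo → the revised draft.
No chain forces the status update (or any of the others) ahead of the revised draft.

the agenda, the kickoff note, the reply from legal, the summary memo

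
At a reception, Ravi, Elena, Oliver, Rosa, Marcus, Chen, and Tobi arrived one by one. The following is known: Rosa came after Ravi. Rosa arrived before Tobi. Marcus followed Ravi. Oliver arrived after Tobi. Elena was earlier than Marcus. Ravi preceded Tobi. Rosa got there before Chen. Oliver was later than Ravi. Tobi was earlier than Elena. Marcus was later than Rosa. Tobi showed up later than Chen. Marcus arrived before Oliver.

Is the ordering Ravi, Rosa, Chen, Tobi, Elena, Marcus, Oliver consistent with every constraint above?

Check each stated constraint against the proposed order — e.g. Ravi is ahead of Marcus; Ravi is ahead of Oliver. Every pair is in the required order; nothing is violated.

yes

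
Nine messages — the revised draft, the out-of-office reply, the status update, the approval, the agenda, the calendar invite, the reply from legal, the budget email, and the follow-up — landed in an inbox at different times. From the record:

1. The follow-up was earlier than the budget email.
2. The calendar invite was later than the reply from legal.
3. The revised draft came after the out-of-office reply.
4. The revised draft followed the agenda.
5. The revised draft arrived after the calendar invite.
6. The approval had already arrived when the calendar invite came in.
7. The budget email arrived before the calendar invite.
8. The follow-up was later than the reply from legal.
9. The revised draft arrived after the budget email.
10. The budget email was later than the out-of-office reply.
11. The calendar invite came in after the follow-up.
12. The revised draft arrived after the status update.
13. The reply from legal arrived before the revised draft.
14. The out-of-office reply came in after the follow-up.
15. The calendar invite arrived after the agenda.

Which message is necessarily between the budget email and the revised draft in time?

Tracing the constraints gives the budget email → the calendar invite → the revised draft, so the calendar invite sits after the budget email and before the revised draft.
No other message is forced both after the budget email and before the revised draft.

the calendar invite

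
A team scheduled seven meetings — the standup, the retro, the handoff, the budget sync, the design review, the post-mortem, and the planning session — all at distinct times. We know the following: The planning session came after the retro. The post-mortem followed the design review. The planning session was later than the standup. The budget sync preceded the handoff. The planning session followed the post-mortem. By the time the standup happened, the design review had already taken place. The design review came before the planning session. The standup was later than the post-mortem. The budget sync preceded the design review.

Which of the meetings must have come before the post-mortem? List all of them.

the budget sync, the design review

Directly stated before the post-mortem: the design review.
The budget sync reaches the post-mortem via the budget sync → the design review → the post-mortem.
No chain forces the planning session (or any of the others) ahead of the post-mortem.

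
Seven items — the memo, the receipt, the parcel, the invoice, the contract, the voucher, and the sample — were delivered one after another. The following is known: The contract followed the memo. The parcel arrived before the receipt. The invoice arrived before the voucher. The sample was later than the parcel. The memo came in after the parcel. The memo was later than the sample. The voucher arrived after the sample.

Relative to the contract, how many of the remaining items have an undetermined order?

3

Forced before the contract: the memo, the parcel, and the sample.
That leaves the invoice, the receipt, and the voucher with no forced order relative to the contract — 3.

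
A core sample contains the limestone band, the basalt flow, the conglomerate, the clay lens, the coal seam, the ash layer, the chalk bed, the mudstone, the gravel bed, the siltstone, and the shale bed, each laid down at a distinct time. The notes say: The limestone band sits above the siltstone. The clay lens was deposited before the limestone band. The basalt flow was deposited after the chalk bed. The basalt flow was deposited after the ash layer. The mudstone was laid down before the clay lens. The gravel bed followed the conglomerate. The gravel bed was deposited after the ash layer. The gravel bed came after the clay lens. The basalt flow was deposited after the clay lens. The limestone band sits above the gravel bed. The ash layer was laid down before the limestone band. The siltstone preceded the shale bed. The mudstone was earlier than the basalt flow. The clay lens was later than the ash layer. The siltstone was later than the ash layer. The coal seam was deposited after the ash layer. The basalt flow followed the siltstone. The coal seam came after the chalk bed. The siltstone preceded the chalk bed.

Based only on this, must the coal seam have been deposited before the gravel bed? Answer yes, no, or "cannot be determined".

cannot be determined

No chain of stated constraints runs from the coal seam to the gravel bed, and none runs from the gravel bed to the coal seam either.
So the relative order of the coal seam and the gravel bed is not fixed by the given facts.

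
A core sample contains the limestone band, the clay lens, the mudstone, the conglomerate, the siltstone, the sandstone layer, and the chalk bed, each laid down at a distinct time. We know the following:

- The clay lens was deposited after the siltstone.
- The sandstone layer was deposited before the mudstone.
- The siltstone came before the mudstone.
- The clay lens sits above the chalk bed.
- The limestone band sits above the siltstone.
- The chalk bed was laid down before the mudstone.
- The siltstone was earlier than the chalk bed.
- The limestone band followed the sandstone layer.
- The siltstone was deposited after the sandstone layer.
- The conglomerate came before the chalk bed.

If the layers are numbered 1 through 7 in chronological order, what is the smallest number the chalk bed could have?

4

The conglomerate, the sandstone layer, and the siltstone must all come before the chalk bed — 3 forced predecessors.
Nothing else is forced ahead of the chalk bed, so its earliest slot is position 3 + 1 = 4.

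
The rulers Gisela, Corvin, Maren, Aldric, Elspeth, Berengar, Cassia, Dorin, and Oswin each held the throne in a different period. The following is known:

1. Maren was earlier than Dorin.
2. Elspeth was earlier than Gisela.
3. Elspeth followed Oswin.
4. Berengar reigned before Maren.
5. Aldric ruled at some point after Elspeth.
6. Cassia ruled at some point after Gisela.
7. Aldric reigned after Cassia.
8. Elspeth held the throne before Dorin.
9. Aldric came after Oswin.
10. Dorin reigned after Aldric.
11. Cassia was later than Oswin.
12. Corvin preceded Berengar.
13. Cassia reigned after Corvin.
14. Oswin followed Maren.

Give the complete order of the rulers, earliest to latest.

The constraints fix every adjacent pair, so only one ordering works:
Corvin → Berengar → Maren → Oswin → Elspeth → Gisela → Cassia → Aldric → Dorin.

Corvin, Berengar, Maren, Oswin, Elspeth, Gisela, Cassia, Aldric, Dorin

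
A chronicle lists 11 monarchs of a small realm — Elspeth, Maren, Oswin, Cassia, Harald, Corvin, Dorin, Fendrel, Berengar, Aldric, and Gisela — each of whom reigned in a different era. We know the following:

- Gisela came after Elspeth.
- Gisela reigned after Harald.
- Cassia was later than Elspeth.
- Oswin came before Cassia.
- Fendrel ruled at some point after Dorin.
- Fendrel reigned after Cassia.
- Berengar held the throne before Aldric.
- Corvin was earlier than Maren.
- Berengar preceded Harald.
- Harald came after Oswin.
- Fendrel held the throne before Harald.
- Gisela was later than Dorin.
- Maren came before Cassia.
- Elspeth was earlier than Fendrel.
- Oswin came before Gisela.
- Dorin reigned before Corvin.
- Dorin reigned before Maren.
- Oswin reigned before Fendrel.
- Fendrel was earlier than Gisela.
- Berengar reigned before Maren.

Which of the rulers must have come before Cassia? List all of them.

Directly stated before Cassia: Elspeth, Maren, and Oswin.
Berengar reaches Cassia via Berengar → Maren → Cassia.
Corvin reaches Cassia via Corvin → Maren → Cassia.
Dorin reaches Cassia via Dorin → Maren → Cassia.

Berengar, Corvin, Dorin, Elspeth, Maren, Oswin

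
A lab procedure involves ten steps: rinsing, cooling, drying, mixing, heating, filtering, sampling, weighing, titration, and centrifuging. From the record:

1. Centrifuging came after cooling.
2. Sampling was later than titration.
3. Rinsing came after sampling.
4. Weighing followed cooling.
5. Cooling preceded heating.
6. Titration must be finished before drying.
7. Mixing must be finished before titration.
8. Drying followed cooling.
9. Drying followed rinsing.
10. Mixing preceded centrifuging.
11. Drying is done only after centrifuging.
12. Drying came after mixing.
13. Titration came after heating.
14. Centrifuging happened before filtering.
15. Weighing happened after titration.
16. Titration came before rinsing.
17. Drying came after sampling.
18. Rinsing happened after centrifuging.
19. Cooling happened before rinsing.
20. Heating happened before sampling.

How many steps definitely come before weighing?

4

Directly stated before weighing: cooling and titration.
Heating reaches weighing via heating → titration → weighing.
Mixing reaches weighing via mixing → titration → weighing.
That's cooling, heating, mixing, and titration — 4 in all.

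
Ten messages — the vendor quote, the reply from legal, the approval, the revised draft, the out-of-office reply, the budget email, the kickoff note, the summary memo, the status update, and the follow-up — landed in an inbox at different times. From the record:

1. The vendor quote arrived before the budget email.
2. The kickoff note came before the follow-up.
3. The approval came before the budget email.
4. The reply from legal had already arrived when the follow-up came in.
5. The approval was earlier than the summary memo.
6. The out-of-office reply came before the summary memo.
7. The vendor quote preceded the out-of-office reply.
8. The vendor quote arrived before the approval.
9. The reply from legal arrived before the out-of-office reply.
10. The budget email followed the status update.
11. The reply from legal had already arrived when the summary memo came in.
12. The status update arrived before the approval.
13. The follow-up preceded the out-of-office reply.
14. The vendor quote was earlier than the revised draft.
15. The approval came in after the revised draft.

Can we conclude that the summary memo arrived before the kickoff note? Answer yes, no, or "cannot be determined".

no

Tracing the constraints gives the kickoff note → the follow-up → the out-of-office reply → the summary memo, so the kickoff note must come before the summary memo.
That means the summary memo cannot be before the kickoff note.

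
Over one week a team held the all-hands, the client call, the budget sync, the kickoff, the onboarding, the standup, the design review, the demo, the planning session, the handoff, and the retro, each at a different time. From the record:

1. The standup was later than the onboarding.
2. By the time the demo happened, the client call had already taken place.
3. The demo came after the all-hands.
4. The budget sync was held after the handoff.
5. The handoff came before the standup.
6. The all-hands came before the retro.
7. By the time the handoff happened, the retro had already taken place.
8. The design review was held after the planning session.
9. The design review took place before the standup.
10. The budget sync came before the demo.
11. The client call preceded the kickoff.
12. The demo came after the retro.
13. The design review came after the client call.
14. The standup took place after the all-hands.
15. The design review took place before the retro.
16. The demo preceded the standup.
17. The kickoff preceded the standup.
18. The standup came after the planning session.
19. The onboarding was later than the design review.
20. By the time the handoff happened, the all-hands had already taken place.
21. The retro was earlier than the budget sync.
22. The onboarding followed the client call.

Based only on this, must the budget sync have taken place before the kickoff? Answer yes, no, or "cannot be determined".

No chain of stated constraints runs from the budget sync to the kickoff, and none runs from the kickoff to the budget sync either.
So the relative order of the budget sync and the kickoff is not fixed by the given facts.

cannot be determined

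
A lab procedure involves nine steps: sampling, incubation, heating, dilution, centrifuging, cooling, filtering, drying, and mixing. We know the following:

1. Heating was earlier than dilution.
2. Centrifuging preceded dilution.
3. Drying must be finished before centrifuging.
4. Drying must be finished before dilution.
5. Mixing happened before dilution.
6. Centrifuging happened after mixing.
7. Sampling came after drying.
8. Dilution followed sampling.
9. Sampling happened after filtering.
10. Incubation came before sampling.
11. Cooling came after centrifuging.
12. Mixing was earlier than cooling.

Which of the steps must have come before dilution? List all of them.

Directly stated before dilution: centrifuging, drying, heating, mixing, and sampling.
Filtering reaches dilution via filtering → sampling → dilution.
Incubation reaches dilution via incubation → sampling → dilution.

centrifuging, drying, filtering, heating, incubation, mixing, sampling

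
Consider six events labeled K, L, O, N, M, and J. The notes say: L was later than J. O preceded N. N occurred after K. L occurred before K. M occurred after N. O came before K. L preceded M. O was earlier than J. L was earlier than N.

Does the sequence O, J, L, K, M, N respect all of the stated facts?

no

The constraints require N before M, but in the proposed sequence M appears ahead of N. That one violation is enough.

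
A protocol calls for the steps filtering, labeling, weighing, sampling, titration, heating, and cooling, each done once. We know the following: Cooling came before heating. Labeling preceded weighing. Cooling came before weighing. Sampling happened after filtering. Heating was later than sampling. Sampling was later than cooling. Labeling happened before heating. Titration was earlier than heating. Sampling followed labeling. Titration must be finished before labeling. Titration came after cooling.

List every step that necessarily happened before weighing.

cooling, labeling, titration

Directly stated before weighing: cooling and labeling.
Titration reaches weighing via titration → labeling → weighing.
No chain forces sampling (or any of the others) ahead of weighing.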